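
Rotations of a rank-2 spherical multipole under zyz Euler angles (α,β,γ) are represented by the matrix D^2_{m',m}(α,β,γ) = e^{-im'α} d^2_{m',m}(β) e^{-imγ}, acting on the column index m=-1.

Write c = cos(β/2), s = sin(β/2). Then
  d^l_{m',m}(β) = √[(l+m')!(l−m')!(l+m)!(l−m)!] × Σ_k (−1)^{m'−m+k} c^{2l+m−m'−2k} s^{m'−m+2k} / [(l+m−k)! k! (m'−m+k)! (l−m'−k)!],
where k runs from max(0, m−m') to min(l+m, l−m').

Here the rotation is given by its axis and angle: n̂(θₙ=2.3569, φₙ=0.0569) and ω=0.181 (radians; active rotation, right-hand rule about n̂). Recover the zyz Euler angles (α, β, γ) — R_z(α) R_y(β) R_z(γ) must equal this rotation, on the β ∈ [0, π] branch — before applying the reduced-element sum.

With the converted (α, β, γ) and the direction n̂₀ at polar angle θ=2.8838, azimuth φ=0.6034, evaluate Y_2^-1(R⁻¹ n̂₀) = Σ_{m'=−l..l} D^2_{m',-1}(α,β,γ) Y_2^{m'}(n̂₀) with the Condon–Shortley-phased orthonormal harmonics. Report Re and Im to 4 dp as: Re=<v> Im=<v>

Re=-0.1546 Im=0.0353

Axis–angle → zyz. n̂ = (sinθₙcosφₙ, sinθₙsinφₙ, cosθₙ) = (+0.705464, +0.040184, -0.707605), ω = 0.1810.
R = I cosω + sinω [n̂]ₓ + (1−cosω) n̂n̂ᵀ gives
  R = [+0.991794, +0.127842, -0.000921; -0.126915, +0.983691, -0.127457; -0.015388, +0.126528, +0.991844]
β = atan2(√(R₁₃²+R₂₃²), R₃₃) = 0.127808; α = atan2(R₂₃, R₁₃) mod 2π = 4.705163; γ = atan2(R₃₂, −R₃₁) mod 2π = 1.449771
Need the full column D^2_{m',-1} for m'=−2..2 at α=4.7052, β=0.1278, γ=1.4498.
cos(β/2)=0.997959, sin(β/2)=0.063861
d^2_{-2,-1}: single k=1 term ⇒ +0.126941;  D = -0.017145-0.125778i
d^2_{-1,-1}: k∈[0..1] ⇒ +0.991860 -0.012185 = +0.979676;  D = +0.971630-0.125301i
d^2_{0,-1}: k∈[0..1] ⇒ -0.155470 +0.000637 = -0.154834;  D = -0.018693-0.153701i
d^2_{1,-1}: k∈[0..1] ⇒ +0.012185 -0.000017 = +0.012168;  D = -0.012089+0.001382i
d^2_{2,-1}: single k=0 term ⇒ -0.000520;  D = +0.000055+0.000517i
Y_2^{m'}(θ=2.8838,φ=0.6034) and Σ D·Y over m':
  (-0.0171-0.1258i)·(+0.0089-0.0235i)  (+0.9716-0.1253i)·(-0.1568+0.1081i)  (-0.0187-0.1537i)·(+0.5693+0.0000i)  (-0.0121+0.0014i)·(+0.1568+0.1081i)  (+0.0001+0.0005i)·(+0.0089+0.0235i)
Y_2^-1(R⁻¹ n̂) = -0.154631+0.035348i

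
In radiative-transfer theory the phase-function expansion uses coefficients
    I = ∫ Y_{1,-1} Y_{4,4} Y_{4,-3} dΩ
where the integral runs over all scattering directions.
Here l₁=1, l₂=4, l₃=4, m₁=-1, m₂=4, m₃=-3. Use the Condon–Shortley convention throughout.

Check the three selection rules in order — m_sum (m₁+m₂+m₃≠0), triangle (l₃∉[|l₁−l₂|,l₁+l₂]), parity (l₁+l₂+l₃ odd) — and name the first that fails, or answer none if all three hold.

parity

m₁+m₂+m₃ = -1 + 4 − 3 = 0  ✓
triangle: |1−4|=3 ≤ l₃=4 ≤ 1+4=5  ✓
parity: l₁+l₂+l₃ = 9 is odd  ✗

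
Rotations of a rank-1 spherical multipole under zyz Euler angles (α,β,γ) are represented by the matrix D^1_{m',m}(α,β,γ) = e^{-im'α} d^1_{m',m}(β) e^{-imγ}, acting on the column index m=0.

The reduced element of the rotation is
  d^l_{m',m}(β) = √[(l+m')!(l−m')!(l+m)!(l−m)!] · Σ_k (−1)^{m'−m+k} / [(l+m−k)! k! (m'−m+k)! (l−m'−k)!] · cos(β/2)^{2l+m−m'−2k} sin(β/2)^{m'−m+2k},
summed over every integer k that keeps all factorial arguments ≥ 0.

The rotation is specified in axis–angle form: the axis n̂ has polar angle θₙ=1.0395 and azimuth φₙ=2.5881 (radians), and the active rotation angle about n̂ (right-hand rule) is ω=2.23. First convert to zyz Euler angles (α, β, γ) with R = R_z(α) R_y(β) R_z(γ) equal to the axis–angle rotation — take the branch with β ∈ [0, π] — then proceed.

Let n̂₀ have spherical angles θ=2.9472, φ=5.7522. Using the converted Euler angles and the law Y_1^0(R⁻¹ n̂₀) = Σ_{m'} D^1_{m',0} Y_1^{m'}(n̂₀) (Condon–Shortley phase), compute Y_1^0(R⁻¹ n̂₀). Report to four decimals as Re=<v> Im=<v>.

Re=0.0302 Im=0.0000

Axis–angle → zyz. n̂ = (sinθₙcosφₙ, sinθₙsinφₙ, cosθₙ) = (-0.733426, +0.453200, +0.506651), ω = 2.2300.
R = I cosω + sinω [n̂]ₓ + (1−cosω) n̂n̂ᵀ gives
  R = [+0.254893, -0.936470, -0.240941; -0.135475, -0.281299, +0.950009; -0.957432, -0.209509, -0.198569]
β = atan2(√(R₁₃²+R₂₃²), R₃₃) = 1.770694; α = atan2(R₂₃, R₁₃) mod 2π = 1.819179; γ = atan2(R₃₂, −R₃₁) mod 2π = 6.067757
Need the full column D^1_{m',0} for m'=−1..1 at α=1.8192, β=1.7707, γ=6.0678.
cos(β/2)=0.633021, sin(β/2)=0.774135
d^1_{-1,0}: single k=1 term ⇒ +0.693026;  D = -0.170371+0.671758i
d^1_{0,0}: k∈[0..1] ⇒ +0.400715 -0.599285 = -0.198569;  D = -0.198569+0.000000i
d^1_{1,0}: single k=0 term ⇒ -0.693026;  D = +0.170371+0.671758i
Y_1^{m'}(θ=2.9472,φ=5.7522) and Σ D·Y over m':
  (-0.1704+0.6718i)·(+0.0575+0.0338i)  (-0.1986+0.0000i)·(-0.4794+0.0000i)  (+0.1704+0.6718i)·(-0.0575+0.0338i)
Y_1^0(R⁻¹ n̂) = +0.030179+0.000000i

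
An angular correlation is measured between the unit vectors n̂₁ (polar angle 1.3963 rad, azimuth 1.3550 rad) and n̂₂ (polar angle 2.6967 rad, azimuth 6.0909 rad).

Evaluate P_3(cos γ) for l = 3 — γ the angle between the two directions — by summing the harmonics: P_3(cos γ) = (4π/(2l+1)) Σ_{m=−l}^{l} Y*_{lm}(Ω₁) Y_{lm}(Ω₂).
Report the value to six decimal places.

0.212222

Expand P_3 via completeness: Σ_{m} conj(Y_{3,m}) at Ω₁ times Y_{3,m} at Ω₂ —
  [-3]  conj(Y_{3,-3})(Ω₁) = -0.24034 - 0.31787j ; Y_{3,-3}(Ω₂) = 0.02787 + 0.01814j ; Δ = -0.00093 - 0.01322j
  [-2]  conj(Y_{3,-2})(Ω₁) = -0.15630 + 0.07198j ; Y_{3,-2}(Ω₂) = -0.15838 - 0.06410j ; Δ = 0.02937 - 0.00138j
  [-1]  conj(Y_{3,-1})(Ω₁) = -0.05788 - 0.26404j ; Y_{3,-1}(Ω₂) = 0.41966 + 0.08170j ; Δ = -0.00272 - 0.11553j
  [+0]  conj(Y_{3,0})(Ω₁) = -0.18460 + 0.00000j ; Y_{3,0}(Ω₂) = -0.36176 + 0.00000j ; Δ = 0.06678 + 0.00000j
  [+1]  conj(Y_{3,1})(Ω₁) = 0.05788 - 0.26404j ; Y_{3,1}(Ω₂) = -0.41966 + 0.08170j ; Δ = -0.00272 + 0.11553j
  [+2]  conj(Y_{3,2})(Ω₁) = -0.15630 - 0.07198j ; Y_{3,2}(Ω₂) = -0.15838 + 0.06410j ; Δ = 0.02937 + 0.00138j
  [+3]  conj(Y_{3,3})(Ω₁) = 0.24034 - 0.31787j ; Y_{3,3}(Ω₂) = -0.02787 + 0.01814j ; Δ = -0.00093 + 0.01322j
Σ over m = 0.11822 + 0.00000j; ×(4π/7) → 0.21222 + 0.00000j. Real part: 0.212222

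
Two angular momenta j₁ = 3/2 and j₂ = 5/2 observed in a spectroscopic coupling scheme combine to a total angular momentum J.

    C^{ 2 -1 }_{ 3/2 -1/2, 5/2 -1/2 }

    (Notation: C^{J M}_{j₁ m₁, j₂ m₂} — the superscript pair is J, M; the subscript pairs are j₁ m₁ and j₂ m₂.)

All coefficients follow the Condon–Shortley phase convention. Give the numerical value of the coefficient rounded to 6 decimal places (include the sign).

triangle: 2!×1!×3!/7! = 12/5040
(j±m)!: 1!×2!×2!×3!×1!×3! = 144
prefactor² = (2J+1)×Δ×N² = 12/7
  k=1: −1/(1!×1!×1!×1!×0!×2!) = -1/2
  k=2: +1/(2!×0!×0!×0!×1!×3!) = 1/12
Σ = -5/12  ⇒  CG² = 12/7×(-5/12)² = 25/84
CG = −√(25/84) = -0.545545

-0.545545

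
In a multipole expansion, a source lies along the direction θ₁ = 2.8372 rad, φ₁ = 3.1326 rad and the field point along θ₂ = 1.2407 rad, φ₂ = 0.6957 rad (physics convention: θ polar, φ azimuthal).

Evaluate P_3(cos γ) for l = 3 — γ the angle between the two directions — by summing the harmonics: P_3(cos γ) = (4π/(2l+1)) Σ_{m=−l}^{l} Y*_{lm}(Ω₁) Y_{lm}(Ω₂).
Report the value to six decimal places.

Expand P_3 via completeness: Σ_{m} conj(Y_{3,m}) at Ω₁ times Y_{3,m} at Ω₂ —
  m=-3: Y*=(-0.011229, 0.000303)  Y=(-0.174379, -0.307187)  product (0.002051, 0.003396)
  m=-2: Y*=(-0.087569, 0.001575)  Y=(0.052899, -0.291700)  product (-0.004173, 0.025627)
  m=-1: Y*=(-0.343928, 0.003093)  Y=(-0.111400, 0.093015)  product (0.038026, -0.032335)
  m=+0: Y*=(-0.552138, -0.000000)  Y=(-0.299336, 0.000000)  product (0.165275, 0.000000)
  m=+1: Y*=(0.343928, 0.003093)  Y=(0.111400, 0.093015)  product (0.038026, 0.032335)
  m=+2: Y*=(-0.087569, -0.001575)  Y=(0.052899, 0.291700)  product (-0.004173, -0.025627)
  m=+3: Y*=(0.011229, 0.000303)  Y=(0.174379, -0.307187)  product (0.002051, -0.003396)
Total Σ_m = (0.237083, 0.000000). Multiply by 1.795196: (0.425611, 0.000000). P_3(cos γ) = 0.425611

0.425611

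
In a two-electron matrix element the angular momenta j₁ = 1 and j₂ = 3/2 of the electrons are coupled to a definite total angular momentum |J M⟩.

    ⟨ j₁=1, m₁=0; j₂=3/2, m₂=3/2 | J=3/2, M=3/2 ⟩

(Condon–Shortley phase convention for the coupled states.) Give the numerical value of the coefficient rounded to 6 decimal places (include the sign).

−√(3/5) = -0.774597

√[4·1!1!2!/5! · 1!1!3!0!3!0!] = √(12/5)
  +(−1)^1/∏(1,0,0,2,1,0)! = -1/2  (running -1/2)
⟨..|..⟩ = √(12/5)·(-1/2) = -0.774597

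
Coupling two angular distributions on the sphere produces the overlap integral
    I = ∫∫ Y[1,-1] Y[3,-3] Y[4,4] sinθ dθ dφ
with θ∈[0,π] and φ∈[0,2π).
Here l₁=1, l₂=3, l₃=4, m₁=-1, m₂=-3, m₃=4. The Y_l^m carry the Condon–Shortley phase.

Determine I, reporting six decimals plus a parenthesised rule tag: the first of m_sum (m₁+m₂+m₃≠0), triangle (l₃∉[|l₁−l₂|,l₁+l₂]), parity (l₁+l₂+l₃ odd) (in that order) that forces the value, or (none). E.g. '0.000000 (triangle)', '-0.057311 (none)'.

0.325735 (none)

Rules hold: Σm=0, L=8 even, 2≤4≤4.
N = 3·7·9 = 189
Δ = 0!·2!·6!/9! = 1/252
Racah Σ t=0..0: t=0:+1/36 = 1/36
⇒ 3j(1 3 4; 0 0 0)² = 4/63, sgn +1
Racah Σ t=0..0: t=0:+1/1440 = 1/1440
⇒ 3j(1 3 4; -1 -3 4)² = 1/9, sgn +1
4πI² = N·(3j₀)²·(3jₘ)² = 4/3
I = +1·√(1.33333/4π) = 0.32573501
No selection rule forces the value: the integral is nonzero (none).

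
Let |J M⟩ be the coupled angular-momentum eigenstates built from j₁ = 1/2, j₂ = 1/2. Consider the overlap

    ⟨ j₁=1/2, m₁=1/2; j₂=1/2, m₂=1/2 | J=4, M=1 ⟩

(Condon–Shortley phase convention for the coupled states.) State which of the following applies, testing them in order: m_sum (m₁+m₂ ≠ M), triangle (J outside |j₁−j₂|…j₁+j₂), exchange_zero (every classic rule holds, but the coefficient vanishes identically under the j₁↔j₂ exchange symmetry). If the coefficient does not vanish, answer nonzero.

triangle

m-sum: m₁+m₂ = 1/2+1/2 = 1, M = 1  ✓
triangle: need |j₁−j₂| ≤ J ≤ j₁+j₂, i.e. J ∈ [0, 1]; J = 4 is outside ✗ ⇒ coefficient is 0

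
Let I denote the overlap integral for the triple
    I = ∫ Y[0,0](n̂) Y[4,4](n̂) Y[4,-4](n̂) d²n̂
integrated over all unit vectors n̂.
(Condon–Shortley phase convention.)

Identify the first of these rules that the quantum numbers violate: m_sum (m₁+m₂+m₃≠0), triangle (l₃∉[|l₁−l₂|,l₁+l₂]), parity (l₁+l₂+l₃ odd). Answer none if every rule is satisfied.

none

azimuthal sum: 0 + 4 − 4 = 0  ✓
4 ≤ 4 ≤ 4 (triangle on l)  ✓
L = 0 + 4 + 4 = 8 (even)  ✓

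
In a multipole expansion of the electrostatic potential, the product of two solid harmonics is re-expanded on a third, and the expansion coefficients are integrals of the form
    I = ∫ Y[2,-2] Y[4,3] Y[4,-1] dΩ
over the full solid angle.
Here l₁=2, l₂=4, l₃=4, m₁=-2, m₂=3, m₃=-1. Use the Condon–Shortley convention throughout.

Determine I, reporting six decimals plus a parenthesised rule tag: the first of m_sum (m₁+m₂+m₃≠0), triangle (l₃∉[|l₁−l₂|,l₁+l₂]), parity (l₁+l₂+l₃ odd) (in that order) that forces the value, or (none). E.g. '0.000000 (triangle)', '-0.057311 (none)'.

0.159270 (none)

Rules hold: Σm=0, L=10 even, 2≤4≤6.
N = 5·9·9 = 405
Δ = 2!·2!·6!/11! = 1/13860
Racah Σ t=0..2: t=0:+1/192 t=1:−1/36 t=2:+1/192 = -5/288
⇒ 3j(2 4 4; 0 0 0)² = 20/693, sgn -1
Racah Σ t=2..2: t=2:+1/480 = 1/480
⇒ 3j(2 4 4; -2 3 -1)² = 3/110, sgn -1
4πI² = N·(3j₀)²·(3jₘ)² = 270/847
I = +1·√(0.318772/4π) = 0.15927046
No selection rule forces the value: the integral is nonzero (none).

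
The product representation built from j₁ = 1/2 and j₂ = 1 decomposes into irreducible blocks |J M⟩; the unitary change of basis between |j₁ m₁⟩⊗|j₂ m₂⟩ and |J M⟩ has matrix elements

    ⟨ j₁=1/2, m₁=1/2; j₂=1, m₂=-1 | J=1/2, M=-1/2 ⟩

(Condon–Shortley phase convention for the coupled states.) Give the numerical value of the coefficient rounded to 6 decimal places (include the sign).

+√(2/3) = +0.816497

triangle: 1!·0!·1!/3! = 1/6
(j±m)!: 1!·0!·0!·2!·0!·1! = 2
prefactor² = (2J+1)·Δ·N² = 2/3
  k=0: +1/(0!·1!·0!·0!·0!·1!) = 1
Σ = 1  ⇒  CG² = 2/3·1² = 2/3
CG = +√(2/3) = +0.816497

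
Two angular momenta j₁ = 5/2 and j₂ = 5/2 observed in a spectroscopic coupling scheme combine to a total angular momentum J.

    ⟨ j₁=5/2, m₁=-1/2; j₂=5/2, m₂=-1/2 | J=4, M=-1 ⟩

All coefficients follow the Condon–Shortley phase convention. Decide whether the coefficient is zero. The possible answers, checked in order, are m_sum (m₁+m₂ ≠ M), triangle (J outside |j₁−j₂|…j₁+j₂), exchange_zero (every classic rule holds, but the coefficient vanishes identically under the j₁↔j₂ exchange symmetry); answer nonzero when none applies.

exchange_zero

m-sum: m₁+m₂ = -1/2+(-1/2) = -1, M = -1  ✓
triangle: |j₁−j₂| = 0 ≤ J = 4 ≤ j₁+j₂ = 5  ✓
exchange: j₁=j₂ and m₁=m₂, and (−1)^(j₁+j₂−J) = (−1)^1 = −1 forces ⟨j₁m₁;j₂m₂|JM⟩ = −⟨j₂m₂;j₁m₁|JM⟩ = −⟨j₁m₁;j₂m₂|JM⟩ ⇒ the coefficient vanishes identically
Racah sum check: Σ_k collapses to 0 ⇒ CG = 0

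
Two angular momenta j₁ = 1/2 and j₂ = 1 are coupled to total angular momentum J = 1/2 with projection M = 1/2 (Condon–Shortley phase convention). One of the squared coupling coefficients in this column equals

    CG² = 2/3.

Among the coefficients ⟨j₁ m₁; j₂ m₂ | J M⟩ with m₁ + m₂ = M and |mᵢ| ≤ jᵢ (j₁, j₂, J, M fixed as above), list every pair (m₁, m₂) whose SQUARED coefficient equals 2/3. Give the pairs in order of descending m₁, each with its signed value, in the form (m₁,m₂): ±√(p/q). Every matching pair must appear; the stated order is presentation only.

(-1/2,1): −√(2/3)

Admissible pairs with m₁+m₂ = M = 1/2: (-1/2,1), (1/2,0)
  (m₁,m₂)=(1/2,0): CG² = 1/3, CG = +√(1/3)
  (m₁,m₂)=(-1/2,1): CG² = 2/3, CG = −√(2/3)   ← matches the target
Pairs with CG² = 2/3: (-1/2,1): −√(2/3)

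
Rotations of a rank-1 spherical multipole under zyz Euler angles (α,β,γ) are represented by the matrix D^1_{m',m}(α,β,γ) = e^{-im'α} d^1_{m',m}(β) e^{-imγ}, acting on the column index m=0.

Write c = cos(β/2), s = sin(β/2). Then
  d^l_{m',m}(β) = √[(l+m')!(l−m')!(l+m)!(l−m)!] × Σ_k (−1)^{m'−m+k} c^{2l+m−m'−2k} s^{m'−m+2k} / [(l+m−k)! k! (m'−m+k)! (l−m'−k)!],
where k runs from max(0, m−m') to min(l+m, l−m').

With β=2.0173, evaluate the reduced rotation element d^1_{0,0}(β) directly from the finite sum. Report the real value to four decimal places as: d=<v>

d^1_{0,0}(β=2.0173) via the finite sum:
With c≡cos(β/2)=0.533003 and s≡sin(β/2)=0.846113, N=[1·1·1·1]^{1/2}=1.000000
Admissible k: 0..1 (factorial args all ≥0)
  k=0: (−1)^0·1.0000/(1)·0.5330^2·0.8461^0 = +0.284093
  k=1: (−1)^1·1.0000/(1)·0.5330^0·0.8461^2 = -0.715907
d^1_{0,0}(2.0173) = +0.284093 -0.715907 = -0.431815

d=-0.4318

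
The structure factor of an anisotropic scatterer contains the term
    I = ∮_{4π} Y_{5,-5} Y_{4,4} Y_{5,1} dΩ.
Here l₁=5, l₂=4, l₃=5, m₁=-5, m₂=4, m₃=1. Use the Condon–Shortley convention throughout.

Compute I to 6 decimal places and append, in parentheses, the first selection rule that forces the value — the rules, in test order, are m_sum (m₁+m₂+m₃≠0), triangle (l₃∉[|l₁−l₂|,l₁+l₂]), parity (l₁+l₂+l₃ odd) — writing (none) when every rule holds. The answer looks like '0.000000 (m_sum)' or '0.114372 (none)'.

Checks pass: Σm=0; 14 even; l₃=5∈[1,9].
(2·5+1)(2·4+1)(2·5+1) = 1089
Δ: 4! 6! 4! / 15! → 1/3153150
sum: t=0:+1/69120 t=1:−1/1728 t=2:+1/576 t=3:−1/1728 t=4:+1/69120 = 7/11520
3j²(5 4 5; 0 0 0) = Δ·Π!·Σ² = 2/143  (sign -1)
sum: t=4:+1/414720 = 1/414720
3j²(5 4 5; -5 4 1) = Δ·Π!·Σ² = 2/429  (sign +1)
combine: 4πI² = 1089·2/143·2/429 = 12/169
take √, sign -1: I = -0.07516962
No selection rule forces the value: the integral is nonzero (none).

-0.075170 (none)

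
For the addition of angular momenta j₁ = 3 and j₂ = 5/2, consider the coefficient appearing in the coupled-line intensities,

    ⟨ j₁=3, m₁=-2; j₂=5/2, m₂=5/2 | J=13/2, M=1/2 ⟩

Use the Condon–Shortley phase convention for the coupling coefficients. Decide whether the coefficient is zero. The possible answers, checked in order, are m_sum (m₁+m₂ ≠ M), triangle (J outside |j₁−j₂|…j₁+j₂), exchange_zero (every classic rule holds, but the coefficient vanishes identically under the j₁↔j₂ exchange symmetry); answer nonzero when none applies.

m-sum: m₁+m₂ = -2+5/2 = 1/2, M = 1/2  ✓
triangle: need |j₁−j₂| ≤ J ≤ j₁+j₂, i.e. J ∈ [1/2, 11/2]; J = 13/2 is outside ✗ ⇒ coefficient is 0

triangle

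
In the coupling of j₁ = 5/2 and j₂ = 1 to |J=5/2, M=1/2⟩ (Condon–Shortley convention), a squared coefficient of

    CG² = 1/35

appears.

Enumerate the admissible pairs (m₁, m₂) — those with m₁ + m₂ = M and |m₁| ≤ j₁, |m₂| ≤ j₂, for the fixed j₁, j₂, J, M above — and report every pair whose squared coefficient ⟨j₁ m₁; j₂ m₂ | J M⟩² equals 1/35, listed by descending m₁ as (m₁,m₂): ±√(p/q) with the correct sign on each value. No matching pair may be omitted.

Admissible pairs with m₁+m₂ = M = 1/2: (-1/2,1), (1/2,0), (3/2,-1)
  (m₁,m₂)=(3/2,-1): CG² = 16/35, CG = +√(16/35)
  (m₁,m₂)=(1/2,0): CG² = 1/35, CG = +√(1/35)   ← matches the target
  (m₁,m₂)=(-1/2,1): CG² = 18/35, CG = −√(18/35)
Pairs with CG² = 1/35: (1/2,0): +√(1/35)

(1/2,0): +√(1/35)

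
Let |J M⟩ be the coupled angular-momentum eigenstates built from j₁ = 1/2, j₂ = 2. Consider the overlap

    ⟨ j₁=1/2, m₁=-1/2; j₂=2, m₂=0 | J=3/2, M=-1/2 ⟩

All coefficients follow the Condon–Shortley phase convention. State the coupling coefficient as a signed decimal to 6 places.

triangle: 1!×0!×3!/5! = 6/120
(j±m)!: 0!×1!×2!×2!×1!×2! = 8
prefactor² = (2J+1)×Δ×N² = 8/5
  k=1: −1/(1!×0!×0!×1!×0!×2!) = -1/2
Σ = -1/2  ⇒  CG² = 8/5×(-1/2)² = 2/5
CG = −√(2/5) = -0.632456

−√(2/5) = -0.632456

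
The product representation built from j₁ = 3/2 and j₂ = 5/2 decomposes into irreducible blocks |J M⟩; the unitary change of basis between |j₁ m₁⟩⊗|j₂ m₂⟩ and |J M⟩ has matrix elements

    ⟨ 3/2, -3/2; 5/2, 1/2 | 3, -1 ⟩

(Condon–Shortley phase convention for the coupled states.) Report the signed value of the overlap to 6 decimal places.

j₁+j₂−J=1  J+j₁−j₂=2  J−j₁+j₂=4  j₁+j₂+J+1=8
(j₁±m₁, j₂±m₂, J±M) = (0,3,3,2,2,4)
P² = 144/5
sum k=1..1:
  [1] −1/8 = -1/8
S = -1/8
C² = P²·S² = 9/20 ; C = -0.670820

-0.670820  (= −√(9/20))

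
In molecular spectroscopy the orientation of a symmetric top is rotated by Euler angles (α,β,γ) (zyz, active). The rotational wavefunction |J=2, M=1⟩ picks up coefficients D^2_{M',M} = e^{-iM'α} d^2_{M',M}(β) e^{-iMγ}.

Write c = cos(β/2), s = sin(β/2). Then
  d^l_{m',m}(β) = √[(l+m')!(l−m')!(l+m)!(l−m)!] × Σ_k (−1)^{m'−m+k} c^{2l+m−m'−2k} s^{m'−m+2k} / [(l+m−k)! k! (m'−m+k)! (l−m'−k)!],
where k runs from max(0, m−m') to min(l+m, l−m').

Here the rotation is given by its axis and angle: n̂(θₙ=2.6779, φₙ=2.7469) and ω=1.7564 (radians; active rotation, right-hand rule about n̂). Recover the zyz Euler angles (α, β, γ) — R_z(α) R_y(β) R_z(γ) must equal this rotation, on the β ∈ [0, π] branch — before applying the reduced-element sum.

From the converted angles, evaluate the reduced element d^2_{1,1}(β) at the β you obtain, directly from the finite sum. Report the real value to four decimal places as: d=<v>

d=0.4638

Axis–angle → zyz. n̂ = (sinθₙcosφₙ, sinθₙsinφₙ, cosθₙ) = (-0.412867, +0.171980, -0.894407), ω = 1.7564.
R = I cosω + sinω [n̂]ₓ + (1−cosω) n̂n̂ᵀ gives
  R = [+0.017375, +0.794938, +0.606442; -0.963154, -0.149505, +0.223570; +0.268390, -0.587982, +0.763049]
β = atan2(√(R₁₃²+R₂₃²), R₃₃) = 0.702778; α = atan2(R₂₃, R₁₃) mod 2π = 0.353199; γ = atan2(R₃₂, −R₃₁) mod 2π = 4.284177
d^2_{1,1}(β=0.7028) via the finite sum:
c=cos(0.702778/2)=0.938895, s=sin(0.702778/2)=0.344202; N=√[6·1·6·1]=6.000000
Admissible k: 0..1 (factorial args all ≥0)
  k=0: (−1)^0·6.0000/(6)·0.9389^4·0.3442^0 = +0.777086
  k=1: (−1)^1·6.0000/(2)·0.9389^2·0.3442^2 = -0.313317
d^2_{1,1}(0.7028) = +0.777086 -0.313317 = +0.463769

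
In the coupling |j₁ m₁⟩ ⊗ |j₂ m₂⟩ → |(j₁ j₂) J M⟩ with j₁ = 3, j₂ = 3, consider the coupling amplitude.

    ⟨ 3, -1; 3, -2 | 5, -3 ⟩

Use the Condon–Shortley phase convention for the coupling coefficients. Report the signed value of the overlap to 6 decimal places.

√[11·1!5!5!/12! · 2!4!1!5!2!8!] = √(153600)
  +(−1)^0/∏(0,1,4,1,1,4)! = 1/576  (running 1/576)
  +(−1)^1/∏(1,0,3,0,2,5)! = -1/1440  (running 1/960)
⟨..|..⟩ = √(153600)·(1/960) = +0.408248

+√(1/6) ≈ +0.408248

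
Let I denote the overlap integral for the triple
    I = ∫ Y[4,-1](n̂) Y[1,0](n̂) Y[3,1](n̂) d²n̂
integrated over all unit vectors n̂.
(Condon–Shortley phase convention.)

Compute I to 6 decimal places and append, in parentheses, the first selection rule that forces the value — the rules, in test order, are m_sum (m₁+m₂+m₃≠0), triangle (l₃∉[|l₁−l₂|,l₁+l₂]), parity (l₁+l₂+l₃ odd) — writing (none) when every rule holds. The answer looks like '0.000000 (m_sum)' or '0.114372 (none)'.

Rules hold: Σm=0, L=8 even, 3≤3≤5.
N = 9·3·7 = 189
Δ = 2!·6!·0!/9! = 1/252
Racah Σ t=1..1: t=1:−1/36 = -1/36
⇒ 3j(4 1 3; 0 0 0)² = 4/63, sgn +1
Racah Σ t=1..1: t=1:−1/48 = -1/48
⇒ 3j(4 1 3; -1 0 1)² = 5/84, sgn -1
4πI² = N·(3j₀)²·(3jₘ)² = 5/7
I = -1·√(0.714286/4π) = -0.23841361
No selection rule forces the value: the integral is nonzero (none).

-0.238414 (none)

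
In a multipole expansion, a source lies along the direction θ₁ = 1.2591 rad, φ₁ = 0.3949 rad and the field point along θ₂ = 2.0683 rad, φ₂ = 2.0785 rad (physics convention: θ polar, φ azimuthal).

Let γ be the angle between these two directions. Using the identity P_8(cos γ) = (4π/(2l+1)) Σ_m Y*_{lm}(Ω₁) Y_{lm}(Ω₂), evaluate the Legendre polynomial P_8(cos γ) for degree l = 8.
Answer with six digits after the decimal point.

Expand P_8 via completeness: Σ_{m} conj(Y_{8,m}) at Ω₁ times Y_{8,m} at Ω₂ —
  m=-8: (-0.347153-0.006113i) × (-0.111050+0.145849i) = +0.039443-0.049953i  (running Σ = +0.039443-0.049953i)
  m=-7: (-0.416005+0.164853i) × (+0.159581+0.364833i) = -0.126530-0.125465i  (running Σ = -0.087087-0.175418i)
  m=-6: (-0.082354+0.080207i) × (+0.416972+0.039888i) = -0.037539+0.030159i  (running Σ = -0.124626-0.145259i)
  m=-5: (+0.121621-0.284716i) × (+0.048017-0.069725i) = -0.014012-0.022151i  (running Σ = -0.138638-0.167410i)
  m=-4: (+0.002127-0.241640i) × (+0.138825+0.280188i) = +0.068000-0.032950i  (running Σ = -0.070638-0.200360i)
  m=-3: (+0.078257+0.192516i) × (+0.253907+0.012117i) = +0.017537+0.049829i  (running Σ = -0.053101-0.150530i)
  m=-2: (+0.197014+0.198756i) × (-0.103445+0.166701i) = -0.053513+0.012282i  (running Σ = -0.106614-0.138248i)
  m=-1: (-0.146467-0.061047i) × (+0.144765+0.260205i) = -0.005319-0.046949i  (running Σ = -0.111932-0.185197i)
  m=0: (-0.287991-0.000000i) × (-0.155331+0.000000i) = +0.044734+0.000000i  (running Σ = -0.067198-0.185197i)
  m=1: (+0.146467-0.061047i) × (-0.144765+0.260205i) = -0.005319+0.046949i  (running Σ = -0.072517-0.138248i)
  m=2: (+0.197014-0.198756i) × (-0.103445-0.166701i) = -0.053513-0.012282i  (running Σ = -0.126030-0.150530i)
  m=3: (-0.078257+0.192516i) × (-0.253907+0.012117i) = +0.017537-0.049829i  (running Σ = -0.108493-0.200360i)
  m=4: (+0.002127+0.241640i) × (+0.138825-0.280188i) = +0.068000+0.032950i  (running Σ = -0.040493-0.167410i)
  m=5: (-0.121621-0.284716i) × (-0.048017-0.069725i) = -0.014012+0.022151i  (running Σ = -0.054505-0.145259i)
  m=6: (-0.082354-0.080207i) × (+0.416972-0.039888i) = -0.037539-0.030159i  (running Σ = -0.092043-0.175418i)
  m=7: (+0.416005+0.164853i) × (-0.159581+0.364833i) = -0.126530+0.125465i  (running Σ = -0.218574-0.049953i)
  m=8: (-0.347153+0.006113i) × (-0.111050-0.145849i) = +0.039443+0.049953i  (running Σ = -0.179131-0.000000i)
Accumulated sum -0.179131-0.000000i; after 4π/(2l+1) scaling, -0.132413-0.000000i ⇒ P_8 = -0.132413

-0.132413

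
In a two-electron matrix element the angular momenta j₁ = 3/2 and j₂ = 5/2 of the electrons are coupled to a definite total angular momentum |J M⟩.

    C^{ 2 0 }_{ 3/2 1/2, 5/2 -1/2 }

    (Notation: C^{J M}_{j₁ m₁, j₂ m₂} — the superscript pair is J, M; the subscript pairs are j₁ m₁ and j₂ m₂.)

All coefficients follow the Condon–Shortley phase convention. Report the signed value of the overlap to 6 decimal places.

−√(1/14) = -0.267261

triangle: 2!×1!×3!/7! = 12/5040
(j±m)!: 2!×1!×2!×3!×2!×2! = 96
prefactor² = (2J+1)×Δ×N² = 8/7
  k=0: +1/(0!×2!×1!×2!×0!×1!) = 1/4
  k=1: −1/(1!×1!×0!×1!×1!×2!) = -1/2
Σ = -1/4  ⇒  CG² = 8/7×(-1/4)² = 1/14
CG = −√(1/14) = -0.267261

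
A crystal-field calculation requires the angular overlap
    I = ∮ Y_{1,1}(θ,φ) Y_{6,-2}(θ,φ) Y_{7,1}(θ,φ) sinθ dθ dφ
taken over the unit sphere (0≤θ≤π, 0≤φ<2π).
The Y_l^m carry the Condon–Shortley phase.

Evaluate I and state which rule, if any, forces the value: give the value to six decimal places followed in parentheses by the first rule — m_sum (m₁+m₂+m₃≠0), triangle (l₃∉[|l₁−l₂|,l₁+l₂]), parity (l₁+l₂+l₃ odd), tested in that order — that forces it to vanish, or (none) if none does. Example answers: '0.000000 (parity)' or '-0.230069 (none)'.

Rules hold: Σm=0, L=14 even, 5≤7≤7.
N = 3·13·15 = 585
Δ = 0!·2!·12!/15! = 1/1365
Racah Σ t=0..0: t=0:+1/518400 = 1/518400
⇒ 3j(1 6 7; 0 0 0)² = 7/195, sgn -1
Racah Σ t=0..0: t=0:+1/1935360 = 1/1935360
⇒ 3j(1 6 7; 1 -2 1)² = 1/91, sgn +1
4πI² = N·(3j₀)²·(3jₘ)² = 3/13
I = -1·√(0.230769/4π) = -0.13551395
No selection rule forces the value: the integral is nonzero (none).

-0.135514 (none)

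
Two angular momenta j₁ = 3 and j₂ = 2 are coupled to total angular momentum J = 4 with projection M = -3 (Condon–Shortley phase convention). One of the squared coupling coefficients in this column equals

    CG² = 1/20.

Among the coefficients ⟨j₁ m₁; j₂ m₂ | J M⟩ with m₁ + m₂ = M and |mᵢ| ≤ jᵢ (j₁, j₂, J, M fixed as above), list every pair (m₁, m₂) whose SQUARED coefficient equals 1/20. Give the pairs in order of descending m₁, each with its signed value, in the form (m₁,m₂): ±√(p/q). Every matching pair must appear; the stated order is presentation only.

Admissible pairs with m₁+m₂ = M = -3: (-3,0), (-2,-1), (-1,-2)
  (m₁,m₂)=(-1,-2): CG² = 1/2, CG = +√(1/2)
  (m₁,m₂)=(-2,-1): CG² = 1/20, CG = −√(1/20)   ← matches the target
  (m₁,m₂)=(-3,0): CG² = 9/20, CG = −√(9/20)
Pairs with CG² = 1/20: (-2,-1): −√(1/20)

(-2,-1): −√(1/20)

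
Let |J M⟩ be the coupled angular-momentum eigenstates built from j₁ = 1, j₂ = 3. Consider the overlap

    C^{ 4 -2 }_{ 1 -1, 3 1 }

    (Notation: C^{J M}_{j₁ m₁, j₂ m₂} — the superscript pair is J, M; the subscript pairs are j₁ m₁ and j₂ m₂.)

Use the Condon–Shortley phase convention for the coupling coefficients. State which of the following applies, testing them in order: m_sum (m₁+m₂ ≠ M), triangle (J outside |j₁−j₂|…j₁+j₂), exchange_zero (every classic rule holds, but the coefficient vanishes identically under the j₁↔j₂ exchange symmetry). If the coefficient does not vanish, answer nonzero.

m-sum: m₁+m₂ = -1+1 = 0, M = -2  ✗ ⇒ coefficient is 0

m_sum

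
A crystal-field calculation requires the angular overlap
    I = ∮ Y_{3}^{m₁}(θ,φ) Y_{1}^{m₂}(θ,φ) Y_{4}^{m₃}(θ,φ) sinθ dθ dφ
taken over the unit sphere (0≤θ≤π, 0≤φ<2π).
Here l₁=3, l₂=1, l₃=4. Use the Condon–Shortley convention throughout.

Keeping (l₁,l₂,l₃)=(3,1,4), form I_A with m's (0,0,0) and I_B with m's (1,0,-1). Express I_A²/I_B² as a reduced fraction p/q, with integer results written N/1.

16/15

Shared (l₁,l₂,l₃)=(3,1,4): N and (l;000)² cancel in I_A²/I_B².
A: Δ = 0!·6!·2!/9! = 1/252; Racah Σ t=0..0: t=0:+1/36 = 1/36; ⇒ 3j(3 1 4; 0 0 0)² = 4/63, sgn +1
B: Δ = 0!·6!·2!/9! = 1/252; Racah Σ t=0..0: t=0:+1/48 = 1/48; ⇒ 3j(3 1 4; 1 0 -1)² = 5/84, sgn -1
I_A²/I_B² = (4/63)/(5/84) = 16/15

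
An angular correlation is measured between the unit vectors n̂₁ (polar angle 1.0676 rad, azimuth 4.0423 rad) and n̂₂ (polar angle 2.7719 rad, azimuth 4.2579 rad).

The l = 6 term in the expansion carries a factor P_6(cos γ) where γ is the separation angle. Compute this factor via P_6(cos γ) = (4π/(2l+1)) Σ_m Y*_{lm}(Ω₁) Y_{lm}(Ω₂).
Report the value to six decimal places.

-0.190620

Addition theorem: P_6(cos γ) = (4π/13) Σ_m Y*_{lm}(Ω₁) Y_{lm}(Ω₂), m = −6…6:
  term(m=-6) = (0.000064, -0.000226)   from Y*(Ω₁)=(0.139310, -0.168155), Y(Ω₂)=(0.000984, -0.000433)
  term(m=-5) = (-0.001893, 0.003526)   from Y*(Ω₁)=(0.086333, 0.407341), Y(Ω₂)=(0.007340, 0.006203)
  term(m=-4) = (0.011094, -0.012949)   from Y*(Ω₁)=(-0.293183, -0.145709), Y(Ω₂)=(-0.012742, 0.050499)
  term(m=-3) = (0.014010, -0.010580)   from Y*(Ω₁)=(-0.084479, 0.039717), Y(Ω₂)=(-0.184046, 0.038714)
  term(m=-2) = (-0.139304, 0.064090)   from Y*(Ω₁)=(0.080061, -0.340982), Y(Ω₂)=(-0.269049, -0.345367)
  term(m=-1) = (0.017480, -0.003828)   from Y*(Ω₁)=(0.020730, 0.026161), Y(Ω₂)=(0.235352, -0.481684)
  term(m=+0) = (-0.000100, 0.000000)   from Y*(Ω₁)=(0.336143, -0.000000), Y(Ω₂)=(-0.000299, 0.000000)
  term(m=+1) = (0.017480, 0.003828)   from Y*(Ω₁)=(-0.020730, 0.026161), Y(Ω₂)=(-0.235352, -0.481684)
  term(m=+2) = (-0.139304, -0.064090)   from Y*(Ω₁)=(0.080061, 0.340982), Y(Ω₂)=(-0.269049, 0.345367)
  term(m=+3) = (0.014010, 0.010580)   from Y*(Ω₁)=(0.084479, 0.039717), Y(Ω₂)=(0.184046, 0.038714)
  term(m=+4) = (0.011094, 0.012949)   from Y*(Ω₁)=(-0.293183, 0.145709), Y(Ω₂)=(-0.012742, -0.050499)
  term(m=+5) = (-0.001893, -0.003526)   from Y*(Ω₁)=(-0.086333, 0.407341), Y(Ω₂)=(-0.007340, 0.006203)
  term(m=+6) = (0.000064, 0.000226)   from Y*(Ω₁)=(0.139310, 0.168155), Y(Ω₂)=(0.000984, 0.000433)
Accumulated sum (-0.197198, -0.000000); after 4π/(2l+1) scaling, (-0.190620, -0.000000) ⇒ P_6 = -0.190620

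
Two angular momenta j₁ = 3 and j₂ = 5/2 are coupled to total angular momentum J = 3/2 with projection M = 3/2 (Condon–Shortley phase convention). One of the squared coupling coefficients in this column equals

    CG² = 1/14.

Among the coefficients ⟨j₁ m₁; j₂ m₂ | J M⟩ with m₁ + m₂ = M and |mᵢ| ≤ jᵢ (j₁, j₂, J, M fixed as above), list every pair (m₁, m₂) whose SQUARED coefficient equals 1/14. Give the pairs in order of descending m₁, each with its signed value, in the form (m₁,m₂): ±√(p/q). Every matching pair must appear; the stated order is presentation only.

(-1,5/2): +√(1/14)

Admissible pairs with m₁+m₂ = M = 3/2: (-1,5/2), (0,3/2), (1,1/2), (2,-1/2), (3,-3/2)
  (m₁,m₂)=(3,-3/2): CG² = 3/14, CG = +√(3/14)
  (m₁,m₂)=(2,-1/2): CG² = 2/7, CG = −√(2/7)
  (m₁,m₂)=(1,1/2): CG² = 9/35, CG = +√(9/35)
  (m₁,m₂)=(0,3/2): CG² = 6/35, CG = −√(6/35)
  (m₁,m₂)=(-1,5/2): CG² = 1/14, CG = +√(1/14)   ← matches the target
Pairs with CG² = 1/14: (-1,5/2): +√(1/14)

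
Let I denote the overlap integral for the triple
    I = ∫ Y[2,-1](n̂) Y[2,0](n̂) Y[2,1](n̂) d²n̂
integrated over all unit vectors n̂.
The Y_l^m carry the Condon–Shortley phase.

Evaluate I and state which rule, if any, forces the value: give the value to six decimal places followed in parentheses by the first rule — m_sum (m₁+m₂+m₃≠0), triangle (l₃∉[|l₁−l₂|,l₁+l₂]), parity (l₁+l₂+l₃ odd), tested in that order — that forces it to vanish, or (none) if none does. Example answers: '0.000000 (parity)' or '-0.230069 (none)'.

-0.090112 (none)

Checks pass: Σm=0; 6 even; l₃=2∈[0,4].
(2·2+1)(2·2+1)(2·2+1) = 125
Δ: 2! 2! 2! / 7! → 1/630
sum: t=0:+1/8 t=1:−1/1 t=2:+1/8 = -3/4
3j²(2 2 2; 0 0 0) = Δ·Π!·Σ² = 2/35  (sign -1)
sum: t=1:−1/2 t=2:+1/4 = -1/4
3j²(2 2 2; -1 0 1) = Δ·Π!·Σ² = 1/70  (sign +1)
combine: 4πI² = 125·2/35·1/70 = 5/49
take √, sign -1: I = -0.09011188
No selection rule forces the value: the integral is nonzero (none).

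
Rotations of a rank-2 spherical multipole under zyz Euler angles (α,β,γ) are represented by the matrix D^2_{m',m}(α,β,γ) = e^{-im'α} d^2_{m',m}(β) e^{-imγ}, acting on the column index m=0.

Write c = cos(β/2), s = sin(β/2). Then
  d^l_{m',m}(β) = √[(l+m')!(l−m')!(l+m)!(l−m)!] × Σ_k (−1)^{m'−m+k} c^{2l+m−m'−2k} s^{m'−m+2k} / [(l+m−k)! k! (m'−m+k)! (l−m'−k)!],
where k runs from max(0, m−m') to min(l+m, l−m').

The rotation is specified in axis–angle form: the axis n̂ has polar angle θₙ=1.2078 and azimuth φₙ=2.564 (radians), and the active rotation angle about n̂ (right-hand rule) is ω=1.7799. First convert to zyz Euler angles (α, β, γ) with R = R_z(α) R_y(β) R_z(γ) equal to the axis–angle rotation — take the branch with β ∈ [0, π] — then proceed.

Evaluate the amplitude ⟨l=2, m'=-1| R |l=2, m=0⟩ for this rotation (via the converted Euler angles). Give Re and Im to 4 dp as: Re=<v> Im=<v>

Axis–angle → zyz. n̂ = (sinθₙcosφₙ, sinθₙsinφₙ, cosθₙ) = (-0.783187, +0.510429, +0.355077), ω = 1.7799.
R = I cosω + sinω [n̂]ₓ + (1−cosω) n̂n̂ᵀ gives
  R = [+0.533127, -0.830088, +0.163492; -0.135403, +0.107038, +0.984992; -0.835130, -0.547263, -0.055332]
β = atan2(√(R₁₃²+R₂₃²), R₃₃) = 1.626156; α = atan2(R₂₃, R₁₃) mod 2π = 1.406313; γ = atan2(R₃₂, −R₃₁) mod 2π = 5.703091
Split into d^2_{-1,0}(β=1.6262) × two z-phases.
With c≡cos(β/2)=0.687266 and s≡sin(β/2)=0.726406, N=[1·6·2·2]^{1/2}=4.898979
Admissible k: 1..2 (factorial args all ≥0)
  k=1: (−1)^0·4.8990/(2)·0.6873^3·0.7264^1 = +0.577603
  k=2: (−1)^1·4.8990/(2)·0.6873^1·0.7264^3 = -0.645266
d^2_{-1,0}(1.6262) = +0.577603 -0.645266 = -0.067663
Phases: e^{-i·(-1)·1.4063}=+0.163743+0.986503i, e^{-i·(0)·5.7031}=+1.000000+0.000000i ⇒ D=-0.011079-0.066750i

Re=-0.0111 Im=-0.0667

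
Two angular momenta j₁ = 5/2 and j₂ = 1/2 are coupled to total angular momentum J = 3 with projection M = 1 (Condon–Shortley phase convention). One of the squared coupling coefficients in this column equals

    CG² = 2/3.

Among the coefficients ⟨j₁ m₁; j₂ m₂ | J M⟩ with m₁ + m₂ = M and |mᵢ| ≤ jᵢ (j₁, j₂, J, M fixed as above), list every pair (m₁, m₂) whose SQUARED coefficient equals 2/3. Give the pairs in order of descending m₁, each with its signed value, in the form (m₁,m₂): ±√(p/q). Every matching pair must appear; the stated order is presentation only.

(1/2,1/2): +√(2/3)

Admissible pairs with m₁+m₂ = M = 1: (1/2,1/2), (3/2,-1/2)
  (m₁,m₂)=(3/2,-1/2): CG² = 1/3, CG = +√(1/3)
  (m₁,m₂)=(1/2,1/2): CG² = 2/3, CG = +√(2/3)   ← matches the target
Pairs with CG² = 2/3: (1/2,1/2): +√(2/3)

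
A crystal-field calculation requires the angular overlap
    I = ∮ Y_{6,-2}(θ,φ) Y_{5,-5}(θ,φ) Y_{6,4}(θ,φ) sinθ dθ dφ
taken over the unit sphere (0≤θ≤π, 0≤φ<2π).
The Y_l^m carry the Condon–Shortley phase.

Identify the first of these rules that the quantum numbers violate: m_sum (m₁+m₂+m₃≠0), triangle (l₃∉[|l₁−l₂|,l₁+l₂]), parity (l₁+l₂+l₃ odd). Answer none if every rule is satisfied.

m_sum

azimuthal sum: -2 − 5 + 4 = -3  ✗
1 ≤ 6 ≤ 11 (triangle on l)
L = 6 + 5 + 6 = 17 (odd)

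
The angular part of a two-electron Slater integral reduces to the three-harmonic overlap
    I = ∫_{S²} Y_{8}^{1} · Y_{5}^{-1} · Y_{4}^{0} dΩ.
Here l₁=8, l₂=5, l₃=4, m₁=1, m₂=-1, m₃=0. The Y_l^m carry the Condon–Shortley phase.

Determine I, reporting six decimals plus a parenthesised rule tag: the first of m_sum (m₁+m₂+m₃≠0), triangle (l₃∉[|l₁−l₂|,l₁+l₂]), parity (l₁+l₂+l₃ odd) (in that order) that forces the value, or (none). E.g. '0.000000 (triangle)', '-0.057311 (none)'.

0.000000 (parity)

l₁+l₂+l₃=17 is odd: 3j(l;000)=0 ⇒ I=0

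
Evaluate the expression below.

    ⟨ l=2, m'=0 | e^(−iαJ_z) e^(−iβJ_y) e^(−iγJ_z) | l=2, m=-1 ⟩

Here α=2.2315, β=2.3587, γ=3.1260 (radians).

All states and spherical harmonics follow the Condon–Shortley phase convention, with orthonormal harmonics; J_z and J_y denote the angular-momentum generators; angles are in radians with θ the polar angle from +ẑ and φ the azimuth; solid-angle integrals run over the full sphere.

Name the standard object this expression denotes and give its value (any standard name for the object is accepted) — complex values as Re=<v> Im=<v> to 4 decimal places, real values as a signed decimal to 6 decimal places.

Wigner D-matrix element, Re=-0.6123 Im=0.0095

This is a Wigner D-matrix element — the rotation-matrix element ⟨l m'| R(α,β,γ) |l m⟩ in the angular-momentum basis.
First d^2_{0,-1}(β=2.3587), then the phase factors e^{-i(0)α} and e^{-i(-1)γ}:
c=cos(2.358700/2)=0.381526, s=sin(2.358700/2)=0.924358; N=√[2·2·1·6]=4.898979
k: max(0,(-1)−(0))=0 … min(2+(-1),2−(0))=1
  k=0: (−1)^1·4.8990/(2)·0.3815^3·0.9244^1 = -0.125744
  k=1: (−1)^2·4.8990/(2)·0.3815^1·0.9244^3 = +0.738109
d^2_{0,-1}(2.3587) = -0.125744 +0.738109 = +0.612365
Phases: e^{-i·(0)·2.2315}=+1.000000+0.000000i, e^{-i·(-1)·3.1260}=-0.999878+0.015592i ⇒ D=-0.612290+0.009548i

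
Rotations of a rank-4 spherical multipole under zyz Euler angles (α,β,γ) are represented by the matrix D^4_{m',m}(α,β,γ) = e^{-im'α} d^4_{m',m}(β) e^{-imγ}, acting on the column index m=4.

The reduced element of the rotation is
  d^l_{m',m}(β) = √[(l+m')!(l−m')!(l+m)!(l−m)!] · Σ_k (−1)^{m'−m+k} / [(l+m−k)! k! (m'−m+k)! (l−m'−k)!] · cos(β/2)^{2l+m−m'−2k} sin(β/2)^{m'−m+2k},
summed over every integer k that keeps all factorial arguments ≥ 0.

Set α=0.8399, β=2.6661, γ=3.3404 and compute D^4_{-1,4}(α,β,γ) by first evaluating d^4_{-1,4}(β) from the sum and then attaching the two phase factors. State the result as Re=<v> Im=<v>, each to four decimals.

Re=0.0847 Im=0.0038

Split into d^4_{-1,4}(β=2.6661) × two z-phases.
With c≡cos(β/2)=0.235513 and s≡sin(β/2)=0.971871, N=[6·120·40320·1]^{1/2}=5387.986637
k∈{5} keeps every argument non-negative
  k=5: (−1)^0·5387.9866/(720)·0.2355^3·0.9719^5 = +0.084758
d^4_{-1,4}(2.6661) = +0.084758
D = (+0.667537+0.744576i)·(+0.084758)·(+0.700121-0.714024i) = +0.084674+0.003785i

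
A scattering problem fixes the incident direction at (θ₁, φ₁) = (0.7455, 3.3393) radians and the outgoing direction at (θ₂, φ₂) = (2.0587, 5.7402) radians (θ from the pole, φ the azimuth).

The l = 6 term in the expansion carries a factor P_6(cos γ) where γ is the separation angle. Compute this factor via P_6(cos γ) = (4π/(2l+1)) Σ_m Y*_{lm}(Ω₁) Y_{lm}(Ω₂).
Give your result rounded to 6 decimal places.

Addition theorem: P_6(cos γ) = (4π/13) Σ_m Y*_{lm}(Ω₁) Y_{lm}(Ω₂), m = −6…6:
  m=-6: (0.01766 + 0.04363j) × (-0.22792 - 0.02663j) = -0.00286 - 0.01041j  (running Σ = -0.00286 - 0.01041j)
  m=-5: (-0.09711 - 0.14750j) × (0.38404 - 0.17458j) = -0.06305 - 0.03969j  (running Σ = -0.06591 - 0.05010j)
  m=-4: (0.26236 + 0.26522j) × (-0.17411 + 0.25387j) = -0.11301 + 0.02043j  (running Σ = -0.17892 - 0.02968j)
  m=-3: (-0.36399 - 0.24536j) × (-0.00713 + 0.12243j) = 0.03264 - 0.04282j  (running Σ = -0.14628 - 0.07249j)
  m=-2: (0.12451 + 0.05197j) × (-0.16130 - 0.30621j) = -0.00417 - 0.04651j  (running Σ = -0.15045 - 0.11900j)
  m=-1: (0.31770 + 0.06364j) × (-0.00016 - 0.00009j) = -0.00004 - 0.00004j  (running Σ = -0.15049 - 0.11904j)
  m=0: (-0.23998 + 0.00000j) × (0.33779 + 0.00000j) = -0.08106 + 0.00000j  (running Σ = -0.23156 - 0.11904j)
  m=1: (-0.31770 + 0.06364j) × (0.00016 - 0.00009j) = -0.00004 + 0.00004j  (running Σ = -0.23160 - 0.11900j)
  m=2: (0.12451 - 0.05197j) × (-0.16130 + 0.30621j) = -0.00417 + 0.04651j  (running Σ = -0.23577 - 0.07249j)
  m=3: (0.36399 - 0.24536j) × (0.00713 + 0.12243j) = 0.03264 + 0.04282j  (running Σ = -0.20313 - 0.02968j)
  m=4: (0.26236 - 0.26522j) × (-0.17411 - 0.25387j) = -0.11301 - 0.02043j  (running Σ = -0.31614 - 0.05010j)
  m=5: (0.09711 - 0.14750j) × (-0.38404 - 0.17458j) = -0.06305 + 0.03969j  (running Σ = -0.37919 - 0.01041j)
  m=6: (0.01766 - 0.04363j) × (-0.22792 + 0.02663j) = -0.00286 + 0.01041j  (running Σ = -0.38205 + 0.00000j)
Accumulated sum -0.38205 + 0.00000j; after 4π/(2l+1) scaling, -0.36931 + 0.00000j ⇒ P_6 = -0.369305

-0.369305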